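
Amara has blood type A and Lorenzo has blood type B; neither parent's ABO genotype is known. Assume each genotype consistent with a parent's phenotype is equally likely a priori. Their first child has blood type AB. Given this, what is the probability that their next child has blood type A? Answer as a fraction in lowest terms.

5/36

Possible genotypes: Amara ∈ {I^A I^A, I^A i}; Lorenzo ∈ {I^B I^B, I^B i}.
Weight each parental genotype pair by prior × P(type-AB child):
  I^A I^A × I^B I^B: posterior weight 4/9; P(next child type A) = 0.
  I^A I^A × I^B i: posterior weight 2/9; P(next child type A) = 1/2.
  I^A i × I^B I^B: posterior weight 2/9; P(next child type A) = 0.
  I^A i × I^B i: posterior weight 1/9; P(next child type A) = 1/4.
Weighted sum = 5/36.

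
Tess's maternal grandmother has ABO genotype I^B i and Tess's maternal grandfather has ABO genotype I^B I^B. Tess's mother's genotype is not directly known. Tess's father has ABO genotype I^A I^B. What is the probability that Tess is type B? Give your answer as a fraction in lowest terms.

1/2

Tess's mother's ABO genotype from I^B i × I^B I^B: 1/2 I^B I^B, 1/2 I^B i.
Crossing each possibility with the father I^A I^B and summing P(type B): 1/2·1/2 + 1/2·1/2 = 1/2.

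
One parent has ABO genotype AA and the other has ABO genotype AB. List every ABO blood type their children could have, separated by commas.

Gametes from AA × AB give offspring ABO genotypes AA, AB, i.e. phenotypes A, AB.

A, AB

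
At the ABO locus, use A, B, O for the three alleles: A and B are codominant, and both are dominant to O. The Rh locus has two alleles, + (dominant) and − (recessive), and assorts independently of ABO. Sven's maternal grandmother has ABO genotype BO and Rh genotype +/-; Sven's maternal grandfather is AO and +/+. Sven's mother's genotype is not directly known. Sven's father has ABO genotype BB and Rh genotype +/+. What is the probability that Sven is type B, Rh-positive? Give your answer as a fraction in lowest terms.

Sven's mother's ABO genotype from BO × AO: 1/4 AB, 1/4 AO, 1/4 BO, 1/4 OO.
Crossing each possibility with the father BB and summing P(type B): 1/4·1/2 + 1/4·1/2 + 1/4·1 + 1/4·1 = 3/4.
Similarly for Rh via the mother's Rh distribution: P(Rh+) = 1.
Independent loci: 3/4 × 1 = 3/4.

3/4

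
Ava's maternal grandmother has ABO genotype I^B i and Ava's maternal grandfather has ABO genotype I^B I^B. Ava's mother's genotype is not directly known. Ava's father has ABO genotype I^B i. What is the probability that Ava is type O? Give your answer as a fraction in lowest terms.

Ava's mother's ABO genotype from I^B i × I^B I^B: 1/2 I^B I^B, 1/2 I^B i.
Crossing each possibility with the father I^B i and summing P(type O): 1/2·0 + 1/2·1/4 = 1/8.

1/8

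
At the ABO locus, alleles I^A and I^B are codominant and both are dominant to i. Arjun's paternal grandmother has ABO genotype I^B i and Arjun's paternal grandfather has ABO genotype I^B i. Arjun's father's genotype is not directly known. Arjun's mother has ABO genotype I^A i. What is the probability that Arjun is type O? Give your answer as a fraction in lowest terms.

Arjun's father's ABO genotype from I^B i × I^B i: 1/4 I^B I^B, 1/2 I^B i, 1/4 i i.
Crossing each possibility with the mother I^A i and summing P(type O): 1/4·0 + 1/2·1/4 + 1/4·1/2 = 1/4.

1/4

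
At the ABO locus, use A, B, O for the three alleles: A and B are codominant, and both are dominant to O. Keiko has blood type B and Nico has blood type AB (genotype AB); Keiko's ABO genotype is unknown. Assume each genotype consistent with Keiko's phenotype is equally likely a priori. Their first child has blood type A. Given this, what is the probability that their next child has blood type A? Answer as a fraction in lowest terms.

Possible genotypes: Keiko ∈ {BB, BO}; Nico ∈ {AB}.
Weight each parental genotype pair by prior × P(type-A child):
  BO × AB: posterior weight 1; P(next child type A) = 1/4.
Weighted sum = 1/4.

1/4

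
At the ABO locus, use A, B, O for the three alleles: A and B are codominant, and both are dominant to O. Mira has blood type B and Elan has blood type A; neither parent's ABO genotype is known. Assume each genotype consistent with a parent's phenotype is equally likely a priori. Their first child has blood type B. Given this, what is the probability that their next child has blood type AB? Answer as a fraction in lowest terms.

5/12

Possible genotypes: Mira ∈ {BB, BO}; Elan ∈ {AA, AO}.
Weight each parental genotype pair by prior × P(type-B child):
  BB × AO: posterior weight 2/3; P(next child type AB) = 1/2.
  BO × AO: posterior weight 1/3; P(next child type AB) = 1/4.
Weighted sum = 5/12.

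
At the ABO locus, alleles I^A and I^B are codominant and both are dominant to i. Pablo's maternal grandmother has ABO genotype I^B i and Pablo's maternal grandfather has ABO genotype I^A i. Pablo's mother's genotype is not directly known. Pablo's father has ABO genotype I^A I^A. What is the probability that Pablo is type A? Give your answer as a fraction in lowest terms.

Pablo's mother's ABO genotype from I^B i × I^A i: 1/4 I^A I^B, 1/4 I^A i, 1/4 I^B i, 1/4 i i.
Crossing each possibility with the father I^A I^A and summing P(type A): 1/4·1/2 + 1/4·1 + 1/4·1/2 + 1/4·1 = 3/4.

3/4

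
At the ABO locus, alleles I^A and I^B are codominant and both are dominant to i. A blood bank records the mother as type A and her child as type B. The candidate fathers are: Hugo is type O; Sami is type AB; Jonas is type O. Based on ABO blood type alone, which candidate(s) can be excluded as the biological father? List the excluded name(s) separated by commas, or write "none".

Hugo, Jonas

A candidate is excluded only if no genotype consistent with his phenotype could produce a type B child with a type A mother.
Hugo (type O): no genotype consistent with that phenotype can produce a type-B child with a type-A mother.
Jonas (type O): no genotype consistent with that phenotype can produce a type-B child with a type-A mother.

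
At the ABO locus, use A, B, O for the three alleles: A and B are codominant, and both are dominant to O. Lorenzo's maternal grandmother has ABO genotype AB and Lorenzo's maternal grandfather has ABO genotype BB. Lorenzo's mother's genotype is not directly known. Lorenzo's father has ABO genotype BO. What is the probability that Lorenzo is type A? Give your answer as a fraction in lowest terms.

1/8

Lorenzo's mother's ABO genotype from AB × BB: 1/2 AB, 1/2 BB.
Crossing each possibility with the father BO and summing P(type A): 1/2·1/4 + 1/2·0 = 1/8.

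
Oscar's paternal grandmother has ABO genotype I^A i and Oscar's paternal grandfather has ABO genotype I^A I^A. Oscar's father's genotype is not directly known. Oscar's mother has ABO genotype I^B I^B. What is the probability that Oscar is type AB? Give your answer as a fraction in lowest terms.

Oscar's father's ABO genotype from I^A i × I^A I^A: 1/2 I^A I^A, 1/2 I^A i.
Crossing each possibility with the mother I^B I^B and summing P(type AB): 1/2·1 + 1/2·1/2 = 3/4.

3/4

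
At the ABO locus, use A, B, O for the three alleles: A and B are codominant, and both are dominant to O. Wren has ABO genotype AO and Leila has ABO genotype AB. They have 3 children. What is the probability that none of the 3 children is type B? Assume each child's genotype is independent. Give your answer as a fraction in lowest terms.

27/64

ABO cross AO × AB → 1/2 A, 1/4 B, 1/4 AB.
So P(type B) = 1/4 per child.
P(not type B) = 3/4 for one child; (3/4)^3 = 27/64.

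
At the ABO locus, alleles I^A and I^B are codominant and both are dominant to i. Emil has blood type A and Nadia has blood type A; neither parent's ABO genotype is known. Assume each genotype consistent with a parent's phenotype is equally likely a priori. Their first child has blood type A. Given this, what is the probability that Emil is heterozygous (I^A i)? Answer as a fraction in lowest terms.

Possible genotypes: Emil ∈ {I^A I^A, I^A i}; Nadia ∈ {I^A I^A, I^A i}.
Weight each parental genotype pair by prior × P(type-A child):
  I^A I^A × I^A I^A: posterior weight 4/15.
  I^A I^A × I^A i: posterior weight 4/15.
  I^A i × I^A I^A: posterior weight 4/15.
  I^A i × I^A i: posterior weight 1/5.
Sum the posterior weight over pairs where Emil is I^A i: 7/15.

7/15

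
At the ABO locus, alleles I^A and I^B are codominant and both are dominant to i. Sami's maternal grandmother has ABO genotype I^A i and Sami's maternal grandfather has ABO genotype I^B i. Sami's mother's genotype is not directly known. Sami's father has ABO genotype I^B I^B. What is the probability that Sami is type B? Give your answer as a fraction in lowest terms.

Sami's mother's ABO genotype from I^A i × I^B i: 1/4 I^A I^B, 1/4 I^A i, 1/4 I^B i, 1/4 i i.
Crossing each possibility with the father I^B I^B and summing P(type B): 1/4·1/2 + 1/4·1/2 + 1/4·1 + 1/4·1 = 3/4.

3/4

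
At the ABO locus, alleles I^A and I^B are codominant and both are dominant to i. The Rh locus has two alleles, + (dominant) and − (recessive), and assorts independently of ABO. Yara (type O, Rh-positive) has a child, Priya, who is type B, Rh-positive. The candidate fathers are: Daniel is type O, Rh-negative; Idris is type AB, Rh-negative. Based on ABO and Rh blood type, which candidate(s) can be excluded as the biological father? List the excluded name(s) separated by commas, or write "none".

Daniel

A candidate is excluded only if no genotype consistent with his phenotype could produce a type B, Rh-positive child with a type O, Rh-positive mother.
Daniel (type O, Rh-): no genotype consistent with that phenotype can produce a type-B Rh+ child with a type-O mother.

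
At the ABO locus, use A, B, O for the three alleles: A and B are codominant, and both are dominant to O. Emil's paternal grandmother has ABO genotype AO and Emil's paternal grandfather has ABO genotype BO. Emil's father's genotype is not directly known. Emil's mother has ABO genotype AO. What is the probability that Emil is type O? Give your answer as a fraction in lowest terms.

1/4

Emil's father's ABO genotype from AO × BO: 1/4 AB, 1/4 AO, 1/4 BO, 1/4 OO.
Crossing each possibility with the mother AO and summing P(type O): 1/4·0 + 1/4·1/4 + 1/4·1/4 + 1/4·1/2 = 1/4.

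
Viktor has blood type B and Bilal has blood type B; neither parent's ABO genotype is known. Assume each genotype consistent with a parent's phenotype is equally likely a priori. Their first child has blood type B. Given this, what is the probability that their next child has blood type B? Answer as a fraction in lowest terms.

19/20

Possible genotypes: Viktor ∈ {I^B I^B, I^B i}; Bilal ∈ {I^B I^B, I^B i}.
Weight each parental genotype pair by prior × P(type-B child):
  I^B I^B × I^B I^B: posterior weight 4/15; P(next child type B) = 1.
  I^B I^B × I^B i: posterior weight 4/15; P(next child type B) = 1.
  I^B i × I^B I^B: posterior weight 4/15; P(next child type B) = 1.
  I^B i × I^B i: posterior weight 1/5; P(next child type B) = 3/4.
Weighted sum = 19/20.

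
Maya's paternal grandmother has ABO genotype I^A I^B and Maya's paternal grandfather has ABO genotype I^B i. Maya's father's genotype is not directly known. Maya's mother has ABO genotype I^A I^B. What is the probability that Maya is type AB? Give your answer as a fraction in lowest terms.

3/8

Maya's father's ABO genotype from I^A I^B × I^B i: 1/4 I^A I^B, 1/4 I^A i, 1/4 I^B I^B, 1/4 I^B i.
Crossing each possibility with the mother I^A I^B and summing P(type AB): 1/4·1/2 + 1/4·1/4 + 1/4·1/2 + 1/4·1/4 = 3/8.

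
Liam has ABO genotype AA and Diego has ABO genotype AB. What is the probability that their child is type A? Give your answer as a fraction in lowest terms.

1/2

ABO cross AA × AB → offspring phenotypes: 1/2 A, 1/2 AB.
So P(type A) = 1/2.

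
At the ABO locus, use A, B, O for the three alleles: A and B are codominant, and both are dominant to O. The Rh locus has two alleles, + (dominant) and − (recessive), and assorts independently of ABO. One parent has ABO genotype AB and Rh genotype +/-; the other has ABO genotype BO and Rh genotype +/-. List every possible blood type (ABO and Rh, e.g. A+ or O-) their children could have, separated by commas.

Gametes from AB × BO give offspring ABO genotypes AB, AO, BB, BO, i.e. phenotypes A, B, AB.
Rh cross +/- × +/- → phenotypes Rh+, Rh-.
Combining independently: A+, A-, B+, B-, AB+, AB-.

A+, A-, B+, B-, AB+, AB-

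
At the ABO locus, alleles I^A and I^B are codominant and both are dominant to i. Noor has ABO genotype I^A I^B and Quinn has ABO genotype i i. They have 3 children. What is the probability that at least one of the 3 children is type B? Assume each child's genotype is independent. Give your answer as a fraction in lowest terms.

7/8

ABO cross I^A I^B × i i → 1/2 A, 1/2 B.
So P(type B) = 1/2 per child.
P(none) = (1/2)^3 = 1/8; P(at least one) = 1 − 1/8 = 7/8.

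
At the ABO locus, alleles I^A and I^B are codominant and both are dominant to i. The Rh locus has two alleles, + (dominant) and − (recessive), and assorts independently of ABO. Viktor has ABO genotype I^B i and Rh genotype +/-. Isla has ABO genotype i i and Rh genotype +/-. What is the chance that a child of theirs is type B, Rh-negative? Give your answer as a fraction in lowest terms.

ABO cross I^B i × i i → offspring phenotypes: 1/2 O, 1/2 B.
Rh cross +/- × +/- → 3/4 Rh+, 1/4 Rh-.
Independent loci: P(type B, Rh-negative) = 1/2 × 1/4 = 1/8.

1/8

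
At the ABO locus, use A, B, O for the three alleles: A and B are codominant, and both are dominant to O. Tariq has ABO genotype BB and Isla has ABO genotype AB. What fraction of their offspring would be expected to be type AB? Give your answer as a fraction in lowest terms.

ABO cross BB × AB → offspring phenotypes: 1/2 B, 1/2 AB.
So P(type AB) = 1/2.

1/2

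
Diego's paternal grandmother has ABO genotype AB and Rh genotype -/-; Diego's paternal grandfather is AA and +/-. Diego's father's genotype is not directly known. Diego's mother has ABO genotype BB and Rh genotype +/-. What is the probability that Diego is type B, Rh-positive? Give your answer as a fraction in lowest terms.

Diego's father's ABO genotype from AB × AA: 1/2 AA, 1/2 AB.
Crossing each possibility with the mother BB and summing P(type B): 1/2·0 + 1/2·1/2 = 1/4.
Similarly for Rh via the father's Rh distribution: P(Rh+) = 5/8.
Independent loci: 1/4 × 5/8 = 5/32.

5/32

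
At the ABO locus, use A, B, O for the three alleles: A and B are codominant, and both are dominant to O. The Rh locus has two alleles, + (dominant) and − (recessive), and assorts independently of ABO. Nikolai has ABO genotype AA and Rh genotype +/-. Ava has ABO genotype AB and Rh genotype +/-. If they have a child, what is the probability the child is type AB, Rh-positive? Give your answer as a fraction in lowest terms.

3/8

ABO cross AA × AB → offspring phenotypes: 1/2 A, 1/2 AB.
Rh cross +/- × +/- → 3/4 Rh+, 1/4 Rh-.
Independent loci: P(type AB, Rh-positive) = 1/2 × 3/4 = 3/8.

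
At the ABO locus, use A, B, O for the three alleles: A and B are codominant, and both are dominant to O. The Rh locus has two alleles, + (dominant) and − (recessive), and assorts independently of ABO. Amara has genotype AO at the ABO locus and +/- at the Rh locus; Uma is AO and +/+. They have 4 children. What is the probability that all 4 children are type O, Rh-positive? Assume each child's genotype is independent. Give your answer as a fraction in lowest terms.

ABO cross AO × AO → 1/4 O, 3/4 A.
Rh cross +/- × +/+ → 1 Rh+; so P(type O, Rh-positive) = 1/4 × 1 = 1/4 per child.
All 4 independent: (1/4)^4 = 1/256.

1/256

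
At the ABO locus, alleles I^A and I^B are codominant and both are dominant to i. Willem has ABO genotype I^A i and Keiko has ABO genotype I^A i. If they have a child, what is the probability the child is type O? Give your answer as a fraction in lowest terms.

1/4

ABO cross I^A i × I^A i → offspring phenotypes: 1/4 O, 3/4 A.
So P(type O) = 1/4.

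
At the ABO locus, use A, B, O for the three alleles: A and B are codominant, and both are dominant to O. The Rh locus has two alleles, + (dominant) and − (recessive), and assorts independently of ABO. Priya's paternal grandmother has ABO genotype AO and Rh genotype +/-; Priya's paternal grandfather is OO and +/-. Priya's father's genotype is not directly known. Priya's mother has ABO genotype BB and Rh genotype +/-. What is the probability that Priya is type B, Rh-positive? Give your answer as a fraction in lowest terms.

9/16

Priya's father's ABO genotype from AO × OO: 1/2 AO, 1/2 OO.
Crossing each possibility with the mother BB and summing P(type B): 1/2·1/2 + 1/2·1 = 3/4.
Similarly for Rh via the father's Rh distribution: P(Rh+) = 3/4.
Independent loci: 3/4 × 3/4 = 9/16.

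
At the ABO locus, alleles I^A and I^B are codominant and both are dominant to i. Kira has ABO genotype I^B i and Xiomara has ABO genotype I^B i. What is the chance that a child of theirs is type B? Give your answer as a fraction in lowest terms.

ABO cross I^B i × I^B i → offspring phenotypes: 1/4 O, 3/4 B.
So P(type B) = 3/4.

3/4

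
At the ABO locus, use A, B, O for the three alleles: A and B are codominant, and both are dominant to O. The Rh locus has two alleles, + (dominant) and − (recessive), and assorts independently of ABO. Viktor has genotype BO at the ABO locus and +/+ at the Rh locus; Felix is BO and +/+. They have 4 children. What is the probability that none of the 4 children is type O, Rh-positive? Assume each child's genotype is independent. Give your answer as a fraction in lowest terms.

81/256

ABO cross BO × BO → 1/4 O, 3/4 B.
Rh cross +/+ × +/+ → 1 Rh+; so P(type O, Rh-positive) = 1/4 × 1 = 1/4 per child.
P(not type O, Rh-positive) = 3/4 for one child; (3/4)^4 = 81/256.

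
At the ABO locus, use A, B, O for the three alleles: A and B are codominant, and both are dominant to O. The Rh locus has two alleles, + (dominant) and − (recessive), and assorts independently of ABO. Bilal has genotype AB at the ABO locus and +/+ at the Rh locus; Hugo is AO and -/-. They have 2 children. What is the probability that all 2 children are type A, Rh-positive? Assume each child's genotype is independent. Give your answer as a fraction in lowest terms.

ABO cross AB × AO → 1/2 A, 1/4 B, 1/4 AB.
Rh cross +/+ × -/- → 1 Rh+; so P(type A, Rh-positive) = 1/2 × 1 = 1/2 per child.
All 2 independent: (1/2)^2 = 1/4.

1/4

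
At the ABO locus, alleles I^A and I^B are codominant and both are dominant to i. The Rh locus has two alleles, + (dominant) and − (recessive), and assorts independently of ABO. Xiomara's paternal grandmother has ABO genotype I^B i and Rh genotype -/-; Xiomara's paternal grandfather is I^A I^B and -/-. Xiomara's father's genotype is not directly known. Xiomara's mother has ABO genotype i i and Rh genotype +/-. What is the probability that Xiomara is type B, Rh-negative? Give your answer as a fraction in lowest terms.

Xiomara's father's ABO genotype from I^B i × I^A I^B: 1/4 I^A I^B, 1/4 I^A i, 1/4 I^B I^B, 1/4 I^B i.
Crossing each possibility with the mother i i and summing P(type B): 1/4·1/2 + 1/4·0 + 1/4·1 + 1/4·1/2 = 1/2.
Similarly for Rh via the father's Rh distribution: P(Rh-) = 1/2.
Independent loci: 1/2 × 1/2 = 1/4.

1/4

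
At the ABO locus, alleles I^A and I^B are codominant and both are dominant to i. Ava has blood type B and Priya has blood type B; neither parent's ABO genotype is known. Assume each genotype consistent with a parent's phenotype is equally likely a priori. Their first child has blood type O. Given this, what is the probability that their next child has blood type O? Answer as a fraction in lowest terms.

1/4

Possible genotypes: Ava ∈ {I^B I^B, I^B i}; Priya ∈ {I^B I^B, I^B i}.
Weight each parental genotype pair by prior × P(type-O child):
  I^B i × I^B i: posterior weight 1; P(next child type O) = 1/4.
Weighted sum = 1/4.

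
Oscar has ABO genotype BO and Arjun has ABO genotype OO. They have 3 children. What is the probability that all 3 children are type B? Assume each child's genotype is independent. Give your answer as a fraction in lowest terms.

1/8

ABO cross BO × OO → 1/2 O, 1/2 B.
So P(type B) = 1/2 per child.
All 3 independent: (1/2)^3 = 1/8.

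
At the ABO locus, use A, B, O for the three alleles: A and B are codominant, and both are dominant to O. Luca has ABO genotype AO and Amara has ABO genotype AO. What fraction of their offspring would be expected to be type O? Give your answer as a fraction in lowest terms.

1/4

ABO cross AO × AO → offspring phenotypes: 1/4 O, 3/4 A.
So P(type O) = 1/4.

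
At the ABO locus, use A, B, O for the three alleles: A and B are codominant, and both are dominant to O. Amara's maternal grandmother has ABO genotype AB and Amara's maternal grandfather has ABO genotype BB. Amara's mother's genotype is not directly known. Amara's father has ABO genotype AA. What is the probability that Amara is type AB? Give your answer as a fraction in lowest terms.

3/4

Amara's mother's ABO genotype from AB × BB: 1/2 AB, 1/2 BB.
Crossing each possibility with the father AA and summing P(type AB): 1/2·1/2 + 1/2·1 = 3/4.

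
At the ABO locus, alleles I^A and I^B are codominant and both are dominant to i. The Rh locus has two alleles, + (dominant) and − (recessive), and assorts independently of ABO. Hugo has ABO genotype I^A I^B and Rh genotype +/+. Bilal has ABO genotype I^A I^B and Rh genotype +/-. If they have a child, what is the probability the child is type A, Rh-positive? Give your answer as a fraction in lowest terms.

1/4

ABO cross I^A I^B × I^A I^B → offspring phenotypes: 1/4 A, 1/4 B, 1/2 AB.
Rh cross +/+ × +/- → 1 Rh+.
Independent loci: P(type A, Rh-positive) = 1/4 × 1 = 1/4.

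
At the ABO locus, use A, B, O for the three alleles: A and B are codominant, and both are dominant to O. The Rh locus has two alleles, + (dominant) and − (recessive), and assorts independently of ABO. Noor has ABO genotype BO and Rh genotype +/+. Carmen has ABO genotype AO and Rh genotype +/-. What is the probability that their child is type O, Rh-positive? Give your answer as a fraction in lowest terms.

ABO cross BO × AO → offspring phenotypes: 1/4 O, 1/4 A, 1/4 B, 1/4 AB.
Rh cross +/+ × +/- → 1 Rh+.
Independent loci: P(type O, Rh-positive) = 1/4 × 1 = 1/4.

1/4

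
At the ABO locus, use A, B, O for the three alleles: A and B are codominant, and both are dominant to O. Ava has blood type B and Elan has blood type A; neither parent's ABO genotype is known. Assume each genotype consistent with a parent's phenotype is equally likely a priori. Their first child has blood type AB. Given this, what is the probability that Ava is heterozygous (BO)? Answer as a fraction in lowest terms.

1/3

Possible genotypes: Ava ∈ {BB, BO}; Elan ∈ {AA, AO}.
Weight each parental genotype pair by prior × P(type-AB child):
  BB × AA: posterior weight 4/9.
  BB × AO: posterior weight 2/9.
  BO × AA: posterior weight 2/9.
  BO × AO: posterior weight 1/9.
Sum the posterior weight over pairs where Ava is BO: 1/3.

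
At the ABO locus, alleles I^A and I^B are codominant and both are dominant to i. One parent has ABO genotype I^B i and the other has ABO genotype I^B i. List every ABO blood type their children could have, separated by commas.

Gametes from I^B i × I^B i give offspring ABO genotypes I^B I^B, I^B i, i i, i.e. phenotypes O, B.

O, B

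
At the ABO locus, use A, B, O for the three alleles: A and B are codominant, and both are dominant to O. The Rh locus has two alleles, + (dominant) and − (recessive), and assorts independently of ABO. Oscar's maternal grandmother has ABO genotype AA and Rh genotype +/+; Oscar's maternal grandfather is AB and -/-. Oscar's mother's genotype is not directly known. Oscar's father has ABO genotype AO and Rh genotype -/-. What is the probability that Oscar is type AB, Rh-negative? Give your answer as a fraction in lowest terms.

1/16

Oscar's mother's ABO genotype from AA × AB: 1/2 AA, 1/2 AB.
Crossing each possibility with the father AO and summing P(type AB): 1/2·0 + 1/2·1/4 = 1/8.
Similarly for Rh via the mother's Rh distribution: P(Rh-) = 1/2.
Independent loci: 1/8 × 1/2 = 1/16.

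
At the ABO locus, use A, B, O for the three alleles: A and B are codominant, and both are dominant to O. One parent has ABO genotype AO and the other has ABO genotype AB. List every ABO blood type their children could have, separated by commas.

A, B, AB

Gametes from AO × AB give offspring ABO genotypes AA, AB, AO, BO, i.e. phenotypes A, B, AB.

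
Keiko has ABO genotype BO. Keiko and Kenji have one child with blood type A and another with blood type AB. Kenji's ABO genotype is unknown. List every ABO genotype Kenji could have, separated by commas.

AA, AB, AO

For each candidate genotype of Kenji, check whether crossing it with BO can produce every observed child phenotype.
  AA → possible child types {A, AB} ✓
  AB → possible child types {A, B, AB} ✓
  AO → possible child types {O, A, B, AB} ✓
  BB → possible child types {B} ✗
  BO → possible child types {O, B} ✗
  OO → possible child types {O, B} ✗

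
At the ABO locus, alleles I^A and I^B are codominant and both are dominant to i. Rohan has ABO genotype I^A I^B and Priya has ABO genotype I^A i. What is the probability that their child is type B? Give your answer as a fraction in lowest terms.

ABO cross I^A I^B × I^A i → offspring phenotypes: 1/2 A, 1/4 B, 1/4 AB.
So P(type B) = 1/4.

1/4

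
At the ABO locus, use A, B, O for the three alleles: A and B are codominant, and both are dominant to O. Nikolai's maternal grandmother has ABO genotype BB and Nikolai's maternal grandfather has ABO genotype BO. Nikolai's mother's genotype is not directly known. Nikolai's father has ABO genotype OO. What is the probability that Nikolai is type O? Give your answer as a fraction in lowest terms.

1/4

Nikolai's mother's ABO genotype from BB × BO: 1/2 BB, 1/2 BO.
Crossing each possibility with the father OO and summing P(type O): 1/2·0 + 1/2·1/2 = 1/4.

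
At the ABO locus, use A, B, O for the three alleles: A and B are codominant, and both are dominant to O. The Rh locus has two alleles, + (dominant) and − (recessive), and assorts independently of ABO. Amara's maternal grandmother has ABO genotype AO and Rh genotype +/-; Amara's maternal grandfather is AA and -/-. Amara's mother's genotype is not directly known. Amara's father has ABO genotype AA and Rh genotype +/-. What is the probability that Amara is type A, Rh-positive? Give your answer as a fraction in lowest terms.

5/8

Amara's mother's ABO genotype from AO × AA: 1/2 AA, 1/2 AO.
Crossing each possibility with the father AA and summing P(type A): 1/2·1 + 1/2·1 = 1.
Similarly for Rh via the mother's Rh distribution: P(Rh+) = 5/8.
Independent loci: 1 × 5/8 = 5/8.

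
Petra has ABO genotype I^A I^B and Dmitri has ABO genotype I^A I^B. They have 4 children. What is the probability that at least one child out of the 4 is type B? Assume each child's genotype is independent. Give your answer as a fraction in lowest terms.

175/256

ABO cross I^A I^B × I^A I^B → 1/4 A, 1/4 B, 1/2 AB.
So P(type B) = 1/4 per child.
P(none) = (3/4)^4 = 81/256; P(at least one) = 1 − 81/256 = 175/256.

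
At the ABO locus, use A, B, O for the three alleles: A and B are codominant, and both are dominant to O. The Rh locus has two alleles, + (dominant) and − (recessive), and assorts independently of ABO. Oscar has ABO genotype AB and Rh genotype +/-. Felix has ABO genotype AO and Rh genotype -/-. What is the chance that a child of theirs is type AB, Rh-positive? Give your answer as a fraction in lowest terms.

1/8

ABO cross AB × AO → offspring phenotypes: 1/2 A, 1/4 B, 1/4 AB.
Rh cross +/- × -/- → 1/2 Rh+, 1/2 Rh-.
Independent loci: P(type AB, Rh-positive) = 1/4 × 1/2 = 1/8.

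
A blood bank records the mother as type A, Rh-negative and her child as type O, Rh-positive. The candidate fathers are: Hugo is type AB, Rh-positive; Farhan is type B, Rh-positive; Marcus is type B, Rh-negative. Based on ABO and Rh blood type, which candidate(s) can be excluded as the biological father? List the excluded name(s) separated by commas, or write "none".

A candidate is excluded only if no genotype consistent with his phenotype could produce a type O, Rh-positive child with a type A, Rh-negative mother.
Hugo (type AB, Rh+): no genotype consistent with that phenotype can produce a type-O Rh+ child with a type-A mother.
Marcus (type B, Rh-): no genotype consistent with that phenotype can produce a type-O Rh+ child with a type-A mother.

Hugo, Marcus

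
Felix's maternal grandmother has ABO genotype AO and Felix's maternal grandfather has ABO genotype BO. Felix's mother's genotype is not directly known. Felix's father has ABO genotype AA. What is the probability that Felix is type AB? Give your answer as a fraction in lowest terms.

1/4

Felix's mother's ABO genotype from AO × BO: 1/4 AB, 1/4 AO, 1/4 BO, 1/4 OO.
Crossing each possibility with the father AA and summing P(type AB): 1/4·1/2 + 1/4·0 + 1/4·1/2 + 1/4·0 = 1/4.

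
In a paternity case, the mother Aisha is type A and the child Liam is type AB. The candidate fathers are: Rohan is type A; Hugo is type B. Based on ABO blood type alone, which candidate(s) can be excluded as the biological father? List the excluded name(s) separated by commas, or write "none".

Rohan

A candidate is excluded only if no genotype consistent with his phenotype could produce a type AB child with a type A mother.
Rohan (type A): no genotype consistent with that phenotype can produce a type-AB child with a type-A mother.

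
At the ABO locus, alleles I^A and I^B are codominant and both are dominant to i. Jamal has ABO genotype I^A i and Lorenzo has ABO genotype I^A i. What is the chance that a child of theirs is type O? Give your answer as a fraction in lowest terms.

ABO cross I^A i × I^A i → offspring phenotypes: 1/4 O, 3/4 A.
So P(type O) = 1/4.

1/4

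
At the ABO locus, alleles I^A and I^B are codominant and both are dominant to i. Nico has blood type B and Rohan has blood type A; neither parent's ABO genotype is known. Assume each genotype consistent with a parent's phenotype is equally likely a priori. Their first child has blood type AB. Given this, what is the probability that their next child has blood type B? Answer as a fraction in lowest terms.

5/36

Possible genotypes: Nico ∈ {I^B I^B, I^B i}; Rohan ∈ {I^A I^A, I^A i}.
Weight each parental genotype pair by prior × P(type-AB child):
  I^B I^B × I^A I^A: posterior weight 4/9; P(next child type B) = 0.
  I^B I^B × I^A i: posterior weight 2/9; P(next child type B) = 1/2.
  I^B i × I^A I^A: posterior weight 2/9; P(next child type B) = 0.
  I^B i × I^A i: posterior weight 1/9; P(next child type B) = 1/4.
Weighted sum = 5/36.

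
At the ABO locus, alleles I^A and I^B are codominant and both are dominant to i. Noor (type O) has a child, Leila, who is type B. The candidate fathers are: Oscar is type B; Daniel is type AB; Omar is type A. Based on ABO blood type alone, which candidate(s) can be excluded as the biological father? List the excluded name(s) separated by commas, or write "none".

A candidate is excluded only if no genotype consistent with his phenotype could produce a type B child with a type O mother.
Omar (type A): no genotype consistent with that phenotype can produce a type-B child with a type-O mother.

Omar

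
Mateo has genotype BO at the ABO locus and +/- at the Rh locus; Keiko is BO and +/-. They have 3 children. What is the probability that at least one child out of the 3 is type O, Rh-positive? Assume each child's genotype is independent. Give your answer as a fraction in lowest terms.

1899/4096

ABO cross BO × BO → 1/4 O, 3/4 B.
Rh cross +/- × +/- → 3/4 Rh+, 1/4 Rh-; so P(type O, Rh-positive) = 1/4 × 3/4 = 3/16 per child.
P(none) = (13/16)^3 = 2197/4096; P(at least one) = 1 − 2197/4096 = 1899/4096.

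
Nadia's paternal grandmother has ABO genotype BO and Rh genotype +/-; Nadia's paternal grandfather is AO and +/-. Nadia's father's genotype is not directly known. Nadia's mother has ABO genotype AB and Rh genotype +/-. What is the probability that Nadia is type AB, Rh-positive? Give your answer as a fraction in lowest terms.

Nadia's father's ABO genotype from BO × AO: 1/4 AB, 1/4 AO, 1/4 BO, 1/4 OO.
Crossing each possibility with the mother AB and summing P(type AB): 1/4·1/2 + 1/4·1/4 + 1/4·1/4 + 1/4·0 = 1/4.
Similarly for Rh via the father's Rh distribution: P(Rh+) = 3/4.
Independent loci: 1/4 × 3/4 = 3/16.

3/16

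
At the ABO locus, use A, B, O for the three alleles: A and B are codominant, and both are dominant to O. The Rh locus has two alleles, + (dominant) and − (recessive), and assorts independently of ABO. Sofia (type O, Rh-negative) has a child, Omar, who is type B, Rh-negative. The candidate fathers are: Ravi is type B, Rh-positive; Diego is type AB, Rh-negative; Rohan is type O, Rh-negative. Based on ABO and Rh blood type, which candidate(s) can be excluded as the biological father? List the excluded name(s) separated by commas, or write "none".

A candidate is excluded only if no genotype consistent with his phenotype could produce a type B, Rh-negative child with a type O, Rh-negative mother.
Rohan (type O, Rh-): no genotype consistent with that phenotype can produce a type-B Rh- child with a type-O mother.

Rohan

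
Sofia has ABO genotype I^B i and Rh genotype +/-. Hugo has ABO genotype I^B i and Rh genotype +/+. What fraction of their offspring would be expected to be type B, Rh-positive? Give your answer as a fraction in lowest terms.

ABO cross I^B i × I^B i → offspring phenotypes: 1/4 O, 3/4 B.
Rh cross +/- × +/+ → 1 Rh+.
Independent loci: P(type B, Rh-positive) = 3/4 × 1 = 3/4.

3/4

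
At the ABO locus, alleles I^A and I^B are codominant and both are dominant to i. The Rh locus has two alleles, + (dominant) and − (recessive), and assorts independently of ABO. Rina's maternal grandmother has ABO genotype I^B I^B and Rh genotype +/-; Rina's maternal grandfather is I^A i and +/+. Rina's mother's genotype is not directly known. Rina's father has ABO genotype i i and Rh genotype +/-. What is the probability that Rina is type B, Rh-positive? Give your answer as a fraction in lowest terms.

Rina's mother's ABO genotype from I^B I^B × I^A i: 1/2 I^A I^B, 1/2 I^B i.
Crossing each possibility with the father i i and summing P(type B): 1/2·1/2 + 1/2·1/2 = 1/2.
Similarly for Rh via the mother's Rh distribution: P(Rh+) = 7/8.
Independent loci: 1/2 × 7/8 = 7/16.

7/16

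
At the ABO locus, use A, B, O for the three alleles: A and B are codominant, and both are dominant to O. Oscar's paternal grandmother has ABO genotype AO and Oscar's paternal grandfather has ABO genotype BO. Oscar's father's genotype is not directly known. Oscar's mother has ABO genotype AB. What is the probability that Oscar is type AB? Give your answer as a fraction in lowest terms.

1/4

Oscar's father's ABO genotype from AO × BO: 1/4 AB, 1/4 AO, 1/4 BO, 1/4 OO.
Crossing each possibility with the mother AB and summing P(type AB): 1/4·1/2 + 1/4·1/4 + 1/4·1/4 + 1/4·0 = 1/4.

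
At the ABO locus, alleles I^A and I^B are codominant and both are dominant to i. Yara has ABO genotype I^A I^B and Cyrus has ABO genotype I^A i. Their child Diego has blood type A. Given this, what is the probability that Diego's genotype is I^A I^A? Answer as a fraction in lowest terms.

Cross I^A I^B × I^A i → 1/4 I^A I^A, 1/4 I^A I^B, 1/4 I^A i, 1/4 I^B i.
Type-A genotypes among offspring: I^A I^A (1/4), I^A i (1/4); total 1/2.
P(I^A I^A | type A) = (1/4) / (1/2) = 1/2.

1/2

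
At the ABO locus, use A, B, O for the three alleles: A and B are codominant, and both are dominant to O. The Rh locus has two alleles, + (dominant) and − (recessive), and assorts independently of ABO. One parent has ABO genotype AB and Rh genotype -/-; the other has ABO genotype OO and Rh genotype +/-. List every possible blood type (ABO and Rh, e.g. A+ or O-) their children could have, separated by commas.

Gametes from AB × OO give offspring ABO genotypes AO, BO, i.e. phenotypes A, B.
Rh cross -/- × +/- → phenotypes Rh+, Rh-.
Combining independently: A+, A-, B+, B-.

A+, A-, B+, B-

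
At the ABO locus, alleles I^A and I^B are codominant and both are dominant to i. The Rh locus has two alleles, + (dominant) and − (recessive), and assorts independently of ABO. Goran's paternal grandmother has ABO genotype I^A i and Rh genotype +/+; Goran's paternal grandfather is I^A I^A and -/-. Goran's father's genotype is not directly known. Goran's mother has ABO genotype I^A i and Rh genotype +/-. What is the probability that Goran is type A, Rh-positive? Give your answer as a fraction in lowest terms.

Goran's father's ABO genotype from I^A i × I^A I^A: 1/2 I^A I^A, 1/2 I^A i.
Crossing each possibility with the mother I^A i and summing P(type A): 1/2·1 + 1/2·3/4 = 7/8.
Similarly for Rh via the father's Rh distribution: P(Rh+) = 3/4.
Independent loci: 7/8 × 3/4 = 21/32.

21/32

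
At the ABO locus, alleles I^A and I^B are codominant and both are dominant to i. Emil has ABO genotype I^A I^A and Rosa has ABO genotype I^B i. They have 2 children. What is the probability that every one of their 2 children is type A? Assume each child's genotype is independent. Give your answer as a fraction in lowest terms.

1/4

ABO cross I^A I^A × I^B i → 1/2 A, 1/2 AB.
So P(type A) = 1/2 per child.
All 2 independent: (1/2)^2 = 1/4.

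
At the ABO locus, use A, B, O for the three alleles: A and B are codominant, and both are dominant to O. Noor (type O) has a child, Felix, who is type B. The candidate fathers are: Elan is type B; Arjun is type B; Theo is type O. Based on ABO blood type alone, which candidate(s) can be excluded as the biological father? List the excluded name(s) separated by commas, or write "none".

Theo

A candidate is excluded only if no genotype consistent with his phenotype could produce a type B child with a type O mother.
Theo (type O): no genotype consistent with that phenotype can produce a type-B child with a type-O mother.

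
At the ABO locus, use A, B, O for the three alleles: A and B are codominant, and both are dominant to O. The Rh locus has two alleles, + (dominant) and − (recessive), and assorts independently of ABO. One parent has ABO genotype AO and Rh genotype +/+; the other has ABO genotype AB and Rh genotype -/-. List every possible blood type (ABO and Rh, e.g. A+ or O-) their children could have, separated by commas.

Gametes from AO × AB give offspring ABO genotypes AA, AB, AO, BO, i.e. phenotypes A, B, AB.
Rh cross +/+ × -/- → phenotypes Rh+.
Combining independently: A+, B+, AB+.

A+, B+, AB+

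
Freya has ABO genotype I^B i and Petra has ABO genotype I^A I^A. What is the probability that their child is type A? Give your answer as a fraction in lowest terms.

1/2

ABO cross I^B i × I^A I^A → offspring phenotypes: 1/2 A, 1/2 AB.
So P(type A) = 1/2.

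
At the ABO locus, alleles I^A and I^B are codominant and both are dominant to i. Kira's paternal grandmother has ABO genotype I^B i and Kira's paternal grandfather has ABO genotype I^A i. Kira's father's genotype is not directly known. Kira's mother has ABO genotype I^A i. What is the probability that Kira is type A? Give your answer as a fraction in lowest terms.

1/2

Kira's father's ABO genotype from I^B i × I^A i: 1/4 I^A I^B, 1/4 I^A i, 1/4 I^B i, 1/4 i i.
Crossing each possibility with the mother I^A i and summing P(type A): 1/4·1/2 + 1/4·3/4 + 1/4·1/4 + 1/4·1/2 = 1/2.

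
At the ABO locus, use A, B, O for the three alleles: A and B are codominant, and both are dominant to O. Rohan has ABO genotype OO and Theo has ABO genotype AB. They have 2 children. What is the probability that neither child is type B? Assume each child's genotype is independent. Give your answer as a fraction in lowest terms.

ABO cross OO × AB → 1/2 A, 1/2 B.
So P(type B) = 1/2 per child.
P(not type B) = 1/2 for one child; (1/2)^2 = 1/4.

1/4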